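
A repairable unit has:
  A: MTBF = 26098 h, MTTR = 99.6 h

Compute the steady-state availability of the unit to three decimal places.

A(A) = MTBF/(MTBF+MTTR) = 26098/(26098+99.6) = 0.996

0.996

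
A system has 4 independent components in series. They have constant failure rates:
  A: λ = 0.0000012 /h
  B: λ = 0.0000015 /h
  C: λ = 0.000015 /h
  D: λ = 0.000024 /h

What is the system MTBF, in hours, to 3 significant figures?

24000

Series of exponential components: λ_sys = Σ λ_i
λ_sys = 0.0000012 + 0.0000015 + 0.000015 + 0.000024 = 4.1700e-05 /h
MTBF = 1 / λ_sys = 24000 h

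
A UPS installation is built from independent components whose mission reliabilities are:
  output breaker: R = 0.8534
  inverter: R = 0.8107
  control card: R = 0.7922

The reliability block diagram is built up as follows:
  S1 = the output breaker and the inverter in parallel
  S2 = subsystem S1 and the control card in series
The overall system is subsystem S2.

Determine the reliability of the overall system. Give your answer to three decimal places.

0.770

Parallel (output breaker and inverter): 1 − (1 − 0.85340)(1 − 0.81070) = 0.97225
Series ([0.97225] and control card): 0.97225 × 0.79220 = 0.770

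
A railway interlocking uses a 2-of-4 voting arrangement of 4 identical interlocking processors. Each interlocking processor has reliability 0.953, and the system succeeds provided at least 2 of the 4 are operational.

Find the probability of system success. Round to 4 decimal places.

0.9996

R = Σ_{i=2}^{4} C(4,i) p^i (1−p)^{4−i} with p = 0.953
C(4,2)·0.953^2·0.047^2 = 0.012037
C(4,3)·0.953^3·0.047^1 = 0.162718
C(4,4)·0.953^4·0.047^0 = 0.824844
Sum = 0.9996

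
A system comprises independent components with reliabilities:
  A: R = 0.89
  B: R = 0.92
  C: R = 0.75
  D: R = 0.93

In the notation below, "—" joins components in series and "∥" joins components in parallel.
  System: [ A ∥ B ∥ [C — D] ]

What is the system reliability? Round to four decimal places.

Series (C and D): 0.750000 × 0.930000 = 0.697500
Parallel (A, B, and [0.697500]): 1 − (1 − 0.890000)(1 − 0.920000)(1 − 0.697500) = 0.9973

0.9973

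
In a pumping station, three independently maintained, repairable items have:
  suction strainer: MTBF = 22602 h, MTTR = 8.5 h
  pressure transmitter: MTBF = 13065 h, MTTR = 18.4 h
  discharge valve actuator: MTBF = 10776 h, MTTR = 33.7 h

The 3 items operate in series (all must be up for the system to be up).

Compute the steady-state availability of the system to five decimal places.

A(suction strainer) = MTBF/(MTBF+MTTR) = 22602/(22602+8.5) = 0.999624
A(pressure transmitter) = MTBF/(MTBF+MTTR) = 13065/(13065+18.4) = 0.998594
A(discharge valve actuator) = MTBF/(MTBF+MTTR) = 10776/(10776+33.7) = 0.996882
Series availability: 0.999624 × 0.998594 × 0.996882 = 0.99511

0.99511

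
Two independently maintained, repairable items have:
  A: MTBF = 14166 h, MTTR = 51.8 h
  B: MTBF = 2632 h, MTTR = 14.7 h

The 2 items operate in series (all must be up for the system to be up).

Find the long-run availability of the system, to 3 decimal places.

0.991

A(A) = MTBF/(MTBF+MTTR) = 14166/(14166+51.8) = 0.996357
A(B) = MTBF/(MTBF+MTTR) = 2632/(2632+14.7) = 0.994446
Series availability: 0.996357 × 0.994446 = 0.991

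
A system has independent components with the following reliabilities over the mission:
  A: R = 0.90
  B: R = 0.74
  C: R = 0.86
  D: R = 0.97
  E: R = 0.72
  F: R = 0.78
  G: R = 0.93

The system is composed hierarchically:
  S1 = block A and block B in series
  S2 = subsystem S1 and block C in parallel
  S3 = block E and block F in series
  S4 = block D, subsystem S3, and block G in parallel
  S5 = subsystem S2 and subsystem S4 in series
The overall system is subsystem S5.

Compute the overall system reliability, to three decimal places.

0.952

Series (A and B): 0.90000 × 0.74000 = 0.66600
Parallel ([0.66600] and C): 1 − (1 − 0.66600)(1 − 0.86000) = 0.95324
Series (E and F): 0.72000 × 0.78000 = 0.56160
Parallel (D, [0.56160], and G): 1 − (1 − 0.97000)(1 − 0.56160)(1 − 0.93000) = 0.99908
Series ([0.95324] and [0.99908]): 0.95324 × 0.99908 = 0.952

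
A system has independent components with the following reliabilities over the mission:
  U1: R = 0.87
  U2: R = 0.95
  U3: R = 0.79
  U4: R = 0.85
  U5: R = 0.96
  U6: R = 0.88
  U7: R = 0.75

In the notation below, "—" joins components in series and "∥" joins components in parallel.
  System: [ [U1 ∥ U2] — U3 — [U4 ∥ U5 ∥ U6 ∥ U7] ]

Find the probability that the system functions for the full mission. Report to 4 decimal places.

Parallel (U1 and U2): 1 − (1 − 0.870000)(1 − 0.950000) = 0.993500
Parallel (U4, U5, U6, and U7): 1 − (1 − 0.850000)(1 − 0.960000)(1 − 0.880000)(1 − 0.750000) = 0.999820
Series ([0.993500], U3, and [0.999820]): 0.993500 × 0.790000 × 0.999820 = 0.7847

0.7847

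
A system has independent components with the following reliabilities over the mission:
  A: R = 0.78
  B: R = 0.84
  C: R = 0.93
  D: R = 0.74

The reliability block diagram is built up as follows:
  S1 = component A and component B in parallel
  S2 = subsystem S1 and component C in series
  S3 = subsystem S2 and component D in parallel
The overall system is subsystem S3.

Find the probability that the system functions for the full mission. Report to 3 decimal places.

Parallel (A and B): 1 − (1 − 0.78000)(1 − 0.84000) = 0.96480
Series ([0.96480] and C): 0.96480 × 0.93000 = 0.89726
Parallel ([0.89726] and D): 1 − (1 − 0.89726)(1 − 0.74000) = 0.973

0.973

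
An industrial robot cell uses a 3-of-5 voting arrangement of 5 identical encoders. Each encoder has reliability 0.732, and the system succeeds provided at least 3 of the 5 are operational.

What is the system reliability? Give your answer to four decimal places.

0.8766

R = Σ_{i=3}^{5} C(5,i) p^i (1−p)^{5−i} with p = 0.732
C(5,3)·0.732^3·0.268^2 = 0.281710
C(5,4)·0.732^4·0.268^1 = 0.384724
C(5,5)·0.732^5·0.268^0 = 0.210163
Sum = 0.8766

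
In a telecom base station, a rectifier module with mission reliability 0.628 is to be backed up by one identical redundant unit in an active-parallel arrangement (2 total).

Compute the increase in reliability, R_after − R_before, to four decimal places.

R_before = 0.628
R_after = 1 − (1 − 0.628)^2 = 0.8616
ΔR = 0.8616 − 0.628 = 0.2336

0.2336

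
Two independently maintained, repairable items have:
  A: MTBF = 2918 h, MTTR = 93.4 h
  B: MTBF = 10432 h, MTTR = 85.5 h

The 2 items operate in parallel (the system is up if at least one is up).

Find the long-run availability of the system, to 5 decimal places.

0.99975

A(A) = MTBF/(MTBF+MTTR) = 2918/(2918+93.4) = 0.968985
A(B) = MTBF/(MTBF+MTTR) = 10432/(10432+85.5) = 0.991871
Parallel availability: 1 − (1 − 0.968985)(1 − 0.991871) = 0.99975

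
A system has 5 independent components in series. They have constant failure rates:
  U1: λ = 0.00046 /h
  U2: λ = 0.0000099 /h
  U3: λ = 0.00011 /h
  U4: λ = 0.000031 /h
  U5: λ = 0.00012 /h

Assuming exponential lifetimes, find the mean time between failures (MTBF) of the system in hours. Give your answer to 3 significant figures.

1370

Series of exponential components: λ_sys = Σ λ_i
λ_sys = 0.00046 + 0.0000099 + 0.00011 + 0.000031 + 0.00012 = 7.3090e-04 /h
MTBF = 1 / λ_sys = 1370 h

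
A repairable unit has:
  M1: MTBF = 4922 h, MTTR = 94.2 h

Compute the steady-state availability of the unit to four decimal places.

0.9812

A(M1) = MTBF/(MTBF+MTTR) = 4922/(4922+94.2) = 0.9812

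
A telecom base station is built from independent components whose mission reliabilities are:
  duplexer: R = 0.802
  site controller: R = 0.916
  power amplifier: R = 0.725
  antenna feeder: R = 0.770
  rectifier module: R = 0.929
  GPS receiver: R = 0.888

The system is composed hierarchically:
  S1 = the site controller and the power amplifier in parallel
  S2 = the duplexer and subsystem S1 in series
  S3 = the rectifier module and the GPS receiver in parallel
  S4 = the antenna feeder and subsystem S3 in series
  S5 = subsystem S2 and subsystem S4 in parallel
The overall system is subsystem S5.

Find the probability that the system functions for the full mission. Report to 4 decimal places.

Parallel (site controller and power amplifier): 1 − (1 − 0.916000)(1 − 0.725000) = 0.976900
Series (duplexer and [0.976900]): 0.802000 × 0.976900 = 0.783474
Parallel (rectifier module and GPS receiver): 1 − (1 − 0.929000)(1 − 0.888000) = 0.992048
Series (antenna feeder and [0.992048]): 0.770000 × 0.992048 = 0.763877
Parallel ([0.783474] and [0.763877]): 1 − (1 − 0.783474)(1 − 0.763877) = 0.9489

0.9489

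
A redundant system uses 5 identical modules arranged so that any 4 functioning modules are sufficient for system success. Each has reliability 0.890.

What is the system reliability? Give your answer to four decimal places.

R = Σ_{i=4}^{5} C(5,i) p^i (1−p)^{5−i} with p = 0.890
C(5,4)·0.890^4·0.110^1 = 0.345082
C(5,5)·0.890^5·0.110^0 = 0.558406
Sum = 0.9035

0.9035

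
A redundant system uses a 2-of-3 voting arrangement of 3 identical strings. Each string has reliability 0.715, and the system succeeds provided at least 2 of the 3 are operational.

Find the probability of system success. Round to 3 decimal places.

0.803

R = Σ_{i=2}^{3} C(3,i) p^i (1−p)^{3−i} with p = 0.715
C(3,2)·0.715^2·0.285^1 = 0.43710
C(3,3)·0.715^3·0.285^0 = 0.36553
Sum = 0.803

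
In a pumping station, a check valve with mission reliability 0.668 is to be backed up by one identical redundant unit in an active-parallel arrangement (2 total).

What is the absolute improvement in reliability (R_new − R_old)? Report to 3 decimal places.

R_before = 0.668
R_after = 1 − (1 − 0.668)^2 = 0.890
ΔR = 0.890 − 0.668 = 0.222

0.222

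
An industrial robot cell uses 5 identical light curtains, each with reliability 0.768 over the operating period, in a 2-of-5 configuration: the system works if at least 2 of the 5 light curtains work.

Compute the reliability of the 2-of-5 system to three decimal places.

0.988

R = Σ_{i=2}^{5} C(5,i) p^i (1−p)^{5−i} with p = 0.768
C(5,2)·0.768^2·0.232^3 = 0.07365
C(5,3)·0.768^3·0.232^2 = 0.24381
C(5,4)·0.768^4·0.232^1 = 0.40356
C(5,5)·0.768^5·0.232^0 = 0.26718
Sum = 0.988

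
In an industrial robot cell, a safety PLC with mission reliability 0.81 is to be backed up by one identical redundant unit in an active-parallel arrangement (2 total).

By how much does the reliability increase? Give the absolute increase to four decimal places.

R_before = 0.81
R_after = 1 − (1 − 0.81)^2 = 0.9639
ΔR = 0.9639 − 0.81 = 0.1539

0.1539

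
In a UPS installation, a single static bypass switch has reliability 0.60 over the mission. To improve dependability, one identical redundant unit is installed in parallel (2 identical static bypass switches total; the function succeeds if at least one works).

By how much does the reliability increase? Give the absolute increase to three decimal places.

R_before = 0.60
R_after = 1 − (1 − 0.60)^2 = 0.840
ΔR = 0.840 − 0.60 = 0.240

0.240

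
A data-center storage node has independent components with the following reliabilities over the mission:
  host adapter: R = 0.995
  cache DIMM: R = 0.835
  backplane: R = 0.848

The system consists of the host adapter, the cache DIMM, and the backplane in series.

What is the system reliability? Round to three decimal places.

0.705

Series (host adapter, cache DIMM, and backplane): 0.99500 × 0.83500 × 0.84800 = 0.705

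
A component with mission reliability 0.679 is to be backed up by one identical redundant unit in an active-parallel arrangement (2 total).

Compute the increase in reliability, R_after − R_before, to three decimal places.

0.218

R_before = 0.679
R_after = 1 − (1 − 0.679)^2 = 0.897
ΔR = 0.897 − 0.679 = 0.218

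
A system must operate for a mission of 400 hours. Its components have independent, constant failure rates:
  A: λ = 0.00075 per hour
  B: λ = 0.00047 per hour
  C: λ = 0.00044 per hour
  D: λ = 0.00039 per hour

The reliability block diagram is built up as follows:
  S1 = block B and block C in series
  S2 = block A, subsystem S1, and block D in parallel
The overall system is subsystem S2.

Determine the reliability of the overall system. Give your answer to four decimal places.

R(A) = exp(−0.00075 × 400) = 0.740818
R(B) = exp(−0.00047 × 400) = 0.828615
R(C) = exp(−0.00044 × 400) = 0.838618
R(D) = exp(−0.00039 × 400) = 0.855559
Series (B and C): 0.828615 × 0.838618 = 0.694891
Parallel (A, [0.694891], and D): 1 − (1 − 0.740818)(1 − 0.694891)(1 − 0.855559) = 0.9886

0.9886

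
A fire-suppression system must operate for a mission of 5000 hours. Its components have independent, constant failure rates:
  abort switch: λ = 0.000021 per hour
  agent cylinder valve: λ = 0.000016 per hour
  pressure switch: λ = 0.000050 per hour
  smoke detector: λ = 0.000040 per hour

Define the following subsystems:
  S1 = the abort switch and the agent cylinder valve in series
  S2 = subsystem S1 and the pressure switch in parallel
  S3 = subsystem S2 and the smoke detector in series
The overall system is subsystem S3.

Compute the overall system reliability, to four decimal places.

0.7881

R(abort switch) = exp(−0.000021 × 5000) = 0.900325
R(agent cylinder valve) = exp(−0.000016 × 5000) = 0.923116
R(pressure switch) = exp(−0.000050 × 5000) = 0.778801
R(smoke detector) = exp(−0.000040 × 5000) = 0.818731
Series (abort switch and agent cylinder valve): 0.900325 × 0.923116 = 0.831104
Parallel ([0.831104] and pressure switch): 1 − (1 − 0.831104)(1 − 0.778801) = 0.962640
Series ([0.962640] and smoke detector): 0.962640 × 0.818731 = 0.7881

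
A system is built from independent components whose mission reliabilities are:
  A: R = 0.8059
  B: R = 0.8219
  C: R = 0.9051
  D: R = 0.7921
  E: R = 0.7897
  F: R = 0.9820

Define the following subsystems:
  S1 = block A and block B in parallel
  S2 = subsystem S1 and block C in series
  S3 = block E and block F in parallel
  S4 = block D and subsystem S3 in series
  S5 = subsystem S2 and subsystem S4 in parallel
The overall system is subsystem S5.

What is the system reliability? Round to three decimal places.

Parallel (A and B): 1 − (1 − 0.80590)(1 − 0.82190) = 0.96543
Series ([0.96543] and C): 0.96543 × 0.90510 = 0.87381
Parallel (E and F): 1 − (1 − 0.78970)(1 − 0.98200) = 0.99621
Series (D and [0.99621]): 0.79210 × 0.99621 = 0.78910
Parallel ([0.87381] and [0.78910]): 1 − (1 − 0.87381)(1 − 0.78910) = 0.973

0.973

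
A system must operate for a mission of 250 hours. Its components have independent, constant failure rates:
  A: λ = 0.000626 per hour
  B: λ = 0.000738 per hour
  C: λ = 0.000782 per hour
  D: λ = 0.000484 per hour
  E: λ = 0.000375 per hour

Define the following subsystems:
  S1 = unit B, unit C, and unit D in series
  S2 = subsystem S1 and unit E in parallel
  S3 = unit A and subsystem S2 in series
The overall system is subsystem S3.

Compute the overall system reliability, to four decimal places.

R(A) = exp(−0.000626 × 250) = 0.855132
R(B) = exp(−0.000738 × 250) = 0.831520
R(C) = exp(−0.000782 × 250) = 0.822423
R(D) = exp(−0.000484 × 250) = 0.886034
R(E) = exp(−0.000375 × 250) = 0.910510
Series (B, C, and D): 0.831520 × 0.822423 × 0.886034 = 0.605924
Parallel ([0.605924] and E): 1 − (1 − 0.605924)(1 − 0.910510) = 0.964734
Series (A and [0.964734]): 0.855132 × 0.964734 = 0.8250

0.8250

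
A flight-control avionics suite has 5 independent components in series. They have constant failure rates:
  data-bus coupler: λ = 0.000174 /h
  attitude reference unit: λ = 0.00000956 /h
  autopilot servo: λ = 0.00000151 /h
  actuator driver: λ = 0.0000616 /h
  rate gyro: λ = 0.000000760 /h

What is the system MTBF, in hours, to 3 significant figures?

4040

Series of exponential components: λ_sys = Σ λ_i
λ_sys = 0.000174 + 0.00000956 + 0.00000151 + 0.0000616 + 0.000000760 = 2.4743e-04 /h
MTBF = 1 / λ_sys = 4040 h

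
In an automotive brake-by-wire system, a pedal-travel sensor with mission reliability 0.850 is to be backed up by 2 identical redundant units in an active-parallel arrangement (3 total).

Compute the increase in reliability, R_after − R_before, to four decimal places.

0.1466

R_before = 0.850
R_after = 1 − (1 − 0.850)^3 = 0.9966
ΔR = 0.9966 − 0.850 = 0.1466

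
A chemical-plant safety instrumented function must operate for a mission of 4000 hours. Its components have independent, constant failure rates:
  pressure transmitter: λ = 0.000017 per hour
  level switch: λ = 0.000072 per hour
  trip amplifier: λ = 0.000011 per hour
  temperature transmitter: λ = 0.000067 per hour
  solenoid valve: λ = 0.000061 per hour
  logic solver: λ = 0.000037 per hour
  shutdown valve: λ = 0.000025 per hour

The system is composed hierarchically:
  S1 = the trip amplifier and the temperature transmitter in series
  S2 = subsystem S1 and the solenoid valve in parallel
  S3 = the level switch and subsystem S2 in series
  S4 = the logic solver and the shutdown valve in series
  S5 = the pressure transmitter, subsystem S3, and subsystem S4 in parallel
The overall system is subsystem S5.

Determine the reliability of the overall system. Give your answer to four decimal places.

R(pressure transmitter) = exp(−0.000017 × 4000) = 0.934260
R(level switch) = exp(−0.000072 × 4000) = 0.749762
R(trip amplifier) = exp(−0.000011 × 4000) = 0.956954
R(temperature transmitter) = exp(−0.000067 × 4000) = 0.764908
R(solenoid valve) = exp(−0.000061 × 4000) = 0.783488
R(logic solver) = exp(−0.000037 × 4000) = 0.862431
R(shutdown valve) = exp(−0.000025 × 4000) = 0.904837
Series (trip amplifier and temperature transmitter): 0.956954 × 0.764908 = 0.731982
Parallel ([0.731982] and solenoid valve): 1 − (1 − 0.731982)(1 − 0.783488) = 0.941971
Series (level switch and [0.941971]): 0.749762 × 0.941971 = 0.706254
Series (logic solver and shutdown valve): 0.862431 × 0.904837 = 0.780359
Parallel (pressure transmitter, [0.706254], and [0.780359]): 1 − (1 − 0.934260)(1 − 0.706254)(1 − 0.780359) = 0.9958

0.9958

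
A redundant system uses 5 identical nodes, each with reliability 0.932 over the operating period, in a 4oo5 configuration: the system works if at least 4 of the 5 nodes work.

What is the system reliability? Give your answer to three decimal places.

0.960

R = Σ_{i=4}^{5} C(5,i) p^i (1−p)^{5−i} with p = 0.932
C(5,4)·0.932^4·0.068^1 = 0.25653
C(5,5)·0.932^5·0.068^0 = 0.70320
Sum = 0.960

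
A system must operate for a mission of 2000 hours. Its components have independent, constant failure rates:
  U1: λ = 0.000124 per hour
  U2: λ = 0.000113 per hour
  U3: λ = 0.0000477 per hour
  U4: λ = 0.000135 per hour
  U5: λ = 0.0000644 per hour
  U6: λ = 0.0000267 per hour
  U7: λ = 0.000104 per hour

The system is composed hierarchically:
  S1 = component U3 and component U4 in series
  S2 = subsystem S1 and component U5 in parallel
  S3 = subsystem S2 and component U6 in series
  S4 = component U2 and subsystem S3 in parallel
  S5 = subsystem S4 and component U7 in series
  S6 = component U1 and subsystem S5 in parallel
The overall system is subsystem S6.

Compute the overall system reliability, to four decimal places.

R(U1) = exp(−0.000124 × 2000) = 0.780360
R(U2) = exp(−0.000113 × 2000) = 0.797718
R(U3) = exp(−0.0000477 × 2000) = 0.909009
R(U4) = exp(−0.000135 × 2000) = 0.763379
R(U5) = exp(−0.0000644 × 2000) = 0.879150
R(U6) = exp(−0.0000267 × 2000) = 0.948001
R(U7) = exp(−0.000104 × 2000) = 0.812207
Series (U3 and U4): 0.909009 × 0.763379 = 0.693918
Parallel ([0.693918] and U5): 1 − (1 − 0.693918)(1 − 0.879150) = 0.963010
Series ([0.963010] and U6): 0.963010 × 0.948001 = 0.912934
Parallel (U2 and [0.912934]): 1 − (1 − 0.797718)(1 − 0.912934) = 0.982388
Series ([0.982388] and U7): 0.982388 × 0.812207 = 0.797902
Parallel (U1 and [0.797902]): 1 − (1 − 0.780360)(1 − 0.797902) = 0.9556

0.9556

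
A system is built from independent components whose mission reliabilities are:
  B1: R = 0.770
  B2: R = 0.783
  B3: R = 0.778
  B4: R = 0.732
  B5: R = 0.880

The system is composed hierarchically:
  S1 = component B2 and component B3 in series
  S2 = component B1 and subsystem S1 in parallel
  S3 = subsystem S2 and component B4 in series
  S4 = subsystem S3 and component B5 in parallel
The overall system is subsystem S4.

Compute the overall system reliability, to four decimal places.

Series (B2 and B3): 0.783000 × 0.778000 = 0.609174
Parallel (B1 and [0.609174]): 1 − (1 − 0.770000)(1 − 0.609174) = 0.910110
Series ([0.910110] and B4): 0.910110 × 0.732000 = 0.666201
Parallel ([0.666201] and B5): 1 − (1 − 0.666201)(1 − 0.880000) = 0.9599

0.9599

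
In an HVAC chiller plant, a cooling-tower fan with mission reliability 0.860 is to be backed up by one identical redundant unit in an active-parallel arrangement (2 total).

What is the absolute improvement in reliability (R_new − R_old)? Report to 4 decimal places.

R_before = 0.860
R_after = 1 − (1 − 0.860)^2 = 0.9804
ΔR = 0.9804 − 0.860 = 0.1204

0.1204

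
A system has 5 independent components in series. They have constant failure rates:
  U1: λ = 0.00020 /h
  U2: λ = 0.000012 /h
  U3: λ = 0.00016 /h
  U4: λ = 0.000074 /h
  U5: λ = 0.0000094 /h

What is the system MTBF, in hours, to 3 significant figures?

2200

Series of exponential components: λ_sys = Σ λ_i
λ_sys = 0.00020 + 0.000012 + 0.00016 + 0.000074 + 0.0000094 = 4.5540e-04 /h
MTBF = 1 / λ_sys = 2200 h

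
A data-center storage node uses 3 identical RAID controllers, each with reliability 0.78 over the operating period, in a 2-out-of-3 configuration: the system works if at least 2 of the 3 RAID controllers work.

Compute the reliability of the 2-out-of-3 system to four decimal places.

0.8761

R = Σ_{i=2}^{3} C(3,i) p^i (1−p)^{3−i} with p = 0.78
C(3,2)·0.78^2·0.22^1 = 0.401544
C(3,3)·0.78^3·0.22^0 = 0.474552
Sum = 0.8761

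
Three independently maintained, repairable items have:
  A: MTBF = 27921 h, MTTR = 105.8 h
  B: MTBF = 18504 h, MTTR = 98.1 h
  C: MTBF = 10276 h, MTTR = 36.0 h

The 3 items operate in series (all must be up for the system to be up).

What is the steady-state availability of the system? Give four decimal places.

A(A) = MTBF/(MTBF+MTTR) = 27921/(27921+105.8) = 0.996225
A(B) = MTBF/(MTBF+MTTR) = 18504/(18504+98.1) = 0.994726
A(C) = MTBF/(MTBF+MTTR) = 10276/(10276+36.0) = 0.996509
Series availability: 0.996225 × 0.994726 × 0.996509 = 0.9875

0.9875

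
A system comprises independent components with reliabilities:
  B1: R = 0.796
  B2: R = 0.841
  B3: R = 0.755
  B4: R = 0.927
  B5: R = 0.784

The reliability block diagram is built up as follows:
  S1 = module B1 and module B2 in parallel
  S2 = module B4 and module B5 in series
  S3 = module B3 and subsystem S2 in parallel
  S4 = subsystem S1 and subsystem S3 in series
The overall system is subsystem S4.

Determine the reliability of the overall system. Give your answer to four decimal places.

0.9028

Parallel (B1 and B2): 1 − (1 − 0.796000)(1 − 0.841000) = 0.967564
Series (B4 and B5): 0.927000 × 0.784000 = 0.726768
Parallel (B3 and [0.726768]): 1 − (1 − 0.755000)(1 − 0.726768) = 0.933058
Series ([0.967564] and [0.933058]): 0.967564 × 0.933058 = 0.9028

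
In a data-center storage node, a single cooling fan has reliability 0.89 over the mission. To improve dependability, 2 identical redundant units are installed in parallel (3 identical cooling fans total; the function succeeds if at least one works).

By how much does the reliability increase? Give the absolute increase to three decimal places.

0.109

R_before = 0.89
R_after = 1 − (1 − 0.89)^3 = 0.999
ΔR = 0.999 − 0.89 = 0.109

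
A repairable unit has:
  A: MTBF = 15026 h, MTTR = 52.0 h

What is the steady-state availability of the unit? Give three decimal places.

A(A) = MTBF/(MTBF+MTTR) = 15026/(15026+52.0) = 0.997

0.997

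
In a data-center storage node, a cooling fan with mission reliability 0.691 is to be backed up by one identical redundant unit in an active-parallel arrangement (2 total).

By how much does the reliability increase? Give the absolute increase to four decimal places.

R_before = 0.691
R_after = 1 − (1 − 0.691)^2 = 0.9045
ΔR = 0.9045 − 0.691 = 0.2135

0.2135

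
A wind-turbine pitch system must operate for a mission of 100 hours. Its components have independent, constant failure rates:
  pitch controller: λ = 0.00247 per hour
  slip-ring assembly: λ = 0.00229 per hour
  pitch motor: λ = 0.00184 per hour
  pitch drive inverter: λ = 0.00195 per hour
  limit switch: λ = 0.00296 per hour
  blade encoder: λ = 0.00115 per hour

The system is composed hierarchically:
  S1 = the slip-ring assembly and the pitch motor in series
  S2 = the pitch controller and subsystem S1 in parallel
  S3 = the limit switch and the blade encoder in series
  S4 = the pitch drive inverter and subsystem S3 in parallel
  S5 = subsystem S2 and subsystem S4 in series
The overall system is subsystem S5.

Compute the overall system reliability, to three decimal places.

0.871

R(pitch controller) = exp(−0.00247 × 100) = 0.78114
R(slip-ring assembly) = exp(−0.00229 × 100) = 0.79533
R(pitch motor) = exp(−0.00184 × 100) = 0.83194
R(pitch drive inverter) = exp(−0.00195 × 100) = 0.82283
R(limit switch) = exp(−0.00296 × 100) = 0.74379
R(blade encoder) = exp(−0.00115 × 100) = 0.89137
Series (slip-ring assembly and pitch motor): 0.79533 × 0.83194 = 0.66167
Parallel (pitch controller and [0.66167]): 1 − (1 − 0.78114)(1 − 0.66167) = 0.92595
Series (limit switch and blade encoder): 0.74379 × 0.89137 = 0.66299
Parallel (pitch drive inverter and [0.66299]): 1 − (1 − 0.82283)(1 − 0.66299) = 0.94029
Series ([0.92595] and [0.94029]): 0.92595 × 0.94029 = 0.871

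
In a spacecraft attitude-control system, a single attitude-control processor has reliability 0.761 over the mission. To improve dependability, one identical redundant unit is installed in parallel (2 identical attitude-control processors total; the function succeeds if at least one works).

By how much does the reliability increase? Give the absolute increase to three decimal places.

R_before = 0.761
R_after = 1 − (1 − 0.761)^2 = 0.943
ΔR = 0.943 − 0.761 = 0.182

0.182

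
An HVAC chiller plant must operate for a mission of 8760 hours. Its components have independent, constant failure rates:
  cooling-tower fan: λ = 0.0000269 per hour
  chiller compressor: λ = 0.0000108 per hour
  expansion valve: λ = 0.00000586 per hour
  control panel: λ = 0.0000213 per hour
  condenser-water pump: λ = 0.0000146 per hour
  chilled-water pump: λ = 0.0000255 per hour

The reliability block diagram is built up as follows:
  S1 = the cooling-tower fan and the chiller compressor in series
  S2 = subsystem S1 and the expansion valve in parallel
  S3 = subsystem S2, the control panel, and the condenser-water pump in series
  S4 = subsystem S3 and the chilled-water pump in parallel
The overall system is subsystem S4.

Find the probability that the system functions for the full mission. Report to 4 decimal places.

R(cooling-tower fan) = exp(−0.0000269 × 8760) = 0.790062
R(chiller compressor) = exp(−0.0000108 × 8760) = 0.909729
R(expansion valve) = exp(−0.00000586 × 8760) = 0.949962
R(control panel) = exp(−0.0000213 × 8760) = 0.829786
R(condenser-water pump) = exp(−0.0000146 × 8760) = 0.879945
R(chilled-water pump) = exp(−0.0000255 × 8760) = 0.799811
Series (cooling-tower fan and chiller compressor): 0.790062 × 0.909729 = 0.718742
Parallel ([0.718742] and expansion valve): 1 − (1 − 0.718742)(1 − 0.949962) = 0.985926
Series ([0.985926], control panel, and condenser-water pump): 0.985926 × 0.829786 × 0.879945 = 0.719890
Parallel ([0.719890] and chilled-water pump): 1 − (1 − 0.719890)(1 − 0.799811) = 0.9439

0.9439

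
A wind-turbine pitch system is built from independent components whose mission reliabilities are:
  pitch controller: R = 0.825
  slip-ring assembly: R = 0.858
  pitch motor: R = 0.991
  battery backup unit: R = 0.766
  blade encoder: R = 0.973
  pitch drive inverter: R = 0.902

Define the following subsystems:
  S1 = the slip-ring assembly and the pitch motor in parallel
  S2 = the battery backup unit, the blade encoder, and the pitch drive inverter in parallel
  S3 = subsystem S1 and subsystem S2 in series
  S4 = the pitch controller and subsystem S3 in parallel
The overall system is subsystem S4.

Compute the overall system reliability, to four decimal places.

Parallel (slip-ring assembly and pitch motor): 1 − (1 − 0.858000)(1 − 0.991000) = 0.998722
Parallel (battery backup unit, blade encoder, and pitch drive inverter): 1 − (1 − 0.766000)(1 − 0.973000)(1 − 0.902000) = 0.999381
Series ([0.998722] and [0.999381]): 0.998722 × 0.999381 = 0.998104
Parallel (pitch controller and [0.998104]): 1 − (1 − 0.825000)(1 − 0.998104) = 0.9997

0.9997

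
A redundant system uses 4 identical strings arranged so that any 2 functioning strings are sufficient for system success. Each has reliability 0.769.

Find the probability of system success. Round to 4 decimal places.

0.9592

R = Σ_{i=2}^{4} C(4,i) p^i (1−p)^{4−i} with p = 0.769
C(4,2)·0.769^2·0.231^2 = 0.189334
C(4,3)·0.769^3·0.231^1 = 0.420195
C(4,4)·0.769^4·0.231^0 = 0.349708
Sum = 0.9592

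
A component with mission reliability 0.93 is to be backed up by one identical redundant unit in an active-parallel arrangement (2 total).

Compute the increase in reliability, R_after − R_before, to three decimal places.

0.065

R_before = 0.93
R_after = 1 − (1 − 0.93)^2 = 0.995
ΔR = 0.995 − 0.93 = 0.065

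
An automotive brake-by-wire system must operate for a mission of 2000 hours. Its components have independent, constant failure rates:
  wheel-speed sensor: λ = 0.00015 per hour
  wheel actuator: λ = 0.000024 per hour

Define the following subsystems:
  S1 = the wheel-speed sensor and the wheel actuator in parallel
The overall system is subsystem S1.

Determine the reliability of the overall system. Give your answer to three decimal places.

R(wheel-speed sensor) = exp(−0.00015 × 2000) = 0.74082
R(wheel actuator) = exp(−0.000024 × 2000) = 0.95313
Parallel (wheel-speed sensor and wheel actuator): 1 − (1 − 0.74082)(1 − 0.95313) = 0.988

0.988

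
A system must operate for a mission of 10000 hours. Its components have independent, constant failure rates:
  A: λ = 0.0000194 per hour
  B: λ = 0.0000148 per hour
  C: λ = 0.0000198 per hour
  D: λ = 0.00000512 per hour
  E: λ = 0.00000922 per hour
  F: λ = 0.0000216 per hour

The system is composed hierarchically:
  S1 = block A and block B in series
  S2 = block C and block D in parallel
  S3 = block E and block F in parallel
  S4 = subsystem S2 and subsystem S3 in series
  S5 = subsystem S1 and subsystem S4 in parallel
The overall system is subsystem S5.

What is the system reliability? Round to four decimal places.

R(A) = exp(−0.0000194 × 10000) = 0.823658
R(B) = exp(−0.0000148 × 10000) = 0.862431
R(C) = exp(−0.0000198 × 10000) = 0.820370
R(D) = exp(−0.00000512 × 10000) = 0.950089
R(E) = exp(−0.00000922 × 10000) = 0.911923
R(F) = exp(−0.0000216 × 10000) = 0.805735
Series (A and B): 0.823658 × 0.862431 = 0.710348
Parallel (C and D): 1 − (1 − 0.820370)(1 − 0.950089) = 0.991034
Parallel (E and F): 1 − (1 − 0.911923)(1 − 0.805735) = 0.982890
Series ([0.991034] and [0.982890]): 0.991034 × 0.982890 = 0.974077
Parallel ([0.710348] and [0.974077]): 1 − (1 − 0.710348)(1 − 0.974077) = 0.9925

0.9925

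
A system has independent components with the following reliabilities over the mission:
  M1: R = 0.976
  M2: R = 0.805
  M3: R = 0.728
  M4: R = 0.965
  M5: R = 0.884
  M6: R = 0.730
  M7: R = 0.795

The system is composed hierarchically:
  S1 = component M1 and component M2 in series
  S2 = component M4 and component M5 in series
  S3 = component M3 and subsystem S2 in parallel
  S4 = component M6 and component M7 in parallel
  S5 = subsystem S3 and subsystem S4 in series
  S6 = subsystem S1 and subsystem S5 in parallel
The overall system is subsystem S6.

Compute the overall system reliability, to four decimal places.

0.9800

Series (M1 and M2): 0.976000 × 0.805000 = 0.785680
Series (M4 and M5): 0.965000 × 0.884000 = 0.853060
Parallel (M3 and [0.853060]): 1 − (1 − 0.728000)(1 − 0.853060) = 0.960032
Parallel (M6 and M7): 1 − (1 − 0.730000)(1 − 0.795000) = 0.944650
Series ([0.960032] and [0.944650]): 0.960032 × 0.944650 = 0.906894
Parallel ([0.785680] and [0.906894]): 1 − (1 − 0.785680)(1 − 0.906894) = 0.9800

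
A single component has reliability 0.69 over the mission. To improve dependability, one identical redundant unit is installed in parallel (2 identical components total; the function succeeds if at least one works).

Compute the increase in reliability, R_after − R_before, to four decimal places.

R_before = 0.69
R_after = 1 − (1 − 0.69)^2 = 0.9039
ΔR = 0.9039 − 0.69 = 0.2139

0.2139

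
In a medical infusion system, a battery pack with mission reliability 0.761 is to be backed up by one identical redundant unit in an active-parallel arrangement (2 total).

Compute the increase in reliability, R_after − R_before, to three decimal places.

R_before = 0.761
R_after = 1 − (1 − 0.761)^2 = 0.943
ΔR = 0.943 − 0.761 = 0.182

0.182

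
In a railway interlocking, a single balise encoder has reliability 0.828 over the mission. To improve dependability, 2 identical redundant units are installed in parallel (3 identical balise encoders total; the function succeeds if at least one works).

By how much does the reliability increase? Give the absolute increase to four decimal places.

R_before = 0.828
R_after = 1 − (1 − 0.828)^3 = 0.9949
ΔR = 0.9949 − 0.828 = 0.1669

0.1669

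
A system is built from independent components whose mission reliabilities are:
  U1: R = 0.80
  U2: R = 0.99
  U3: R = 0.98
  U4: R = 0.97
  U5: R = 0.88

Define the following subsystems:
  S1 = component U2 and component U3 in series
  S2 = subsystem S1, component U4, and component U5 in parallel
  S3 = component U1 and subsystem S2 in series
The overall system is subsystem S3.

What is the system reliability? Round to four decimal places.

Series (U2 and U3): 0.990000 × 0.980000 = 0.970200
Parallel ([0.970200], U4, and U5): 1 − (1 − 0.970200)(1 − 0.970000)(1 − 0.880000) = 0.999893
Series (U1 and [0.999893]): 0.800000 × 0.999893 = 0.7999

0.7999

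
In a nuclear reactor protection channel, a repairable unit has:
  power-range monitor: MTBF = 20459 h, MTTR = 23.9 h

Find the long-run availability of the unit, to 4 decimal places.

0.9988

A(power-range monitor) = MTBF/(MTBF+MTTR) = 20459/(20459+23.9) = 0.9988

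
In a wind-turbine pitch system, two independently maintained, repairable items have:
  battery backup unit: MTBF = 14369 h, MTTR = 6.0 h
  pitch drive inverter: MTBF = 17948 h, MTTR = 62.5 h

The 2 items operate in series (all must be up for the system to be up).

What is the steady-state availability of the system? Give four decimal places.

0.9961

A(battery backup unit) = MTBF/(MTBF+MTTR) = 14369/(14369+6.0) = 0.999583
A(pitch drive inverter) = MTBF/(MTBF+MTTR) = 17948/(17948+62.5) = 0.996530
Series availability: 0.999583 × 0.996530 = 0.9961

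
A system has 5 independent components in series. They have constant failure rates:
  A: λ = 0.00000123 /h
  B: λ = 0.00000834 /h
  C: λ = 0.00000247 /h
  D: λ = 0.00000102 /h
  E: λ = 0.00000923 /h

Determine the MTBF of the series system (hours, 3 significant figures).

Series of exponential components: λ_sys = Σ λ_i
λ_sys = 0.00000123 + 0.00000834 + 0.00000247 + 0.00000102 + 0.00000923 = 2.2290e-05 /h
MTBF = 1 / λ_sys = 44900 h

44900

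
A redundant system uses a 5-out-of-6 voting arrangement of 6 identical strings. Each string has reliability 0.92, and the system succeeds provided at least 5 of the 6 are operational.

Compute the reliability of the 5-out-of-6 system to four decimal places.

R = Σ_{i=5}^{6} C(6,i) p^i (1−p)^{6−i} with p = 0.92
C(6,5)·0.92^5·0.08^1 = 0.316359
C(6,6)·0.92^6·0.08^0 = 0.606355
Sum = 0.9227

0.9227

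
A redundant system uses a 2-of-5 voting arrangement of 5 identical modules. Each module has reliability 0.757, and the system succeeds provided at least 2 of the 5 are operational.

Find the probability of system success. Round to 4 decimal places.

R = Σ_{i=2}^{5} C(5,i) p^i (1−p)^{5−i} with p = 0.757
C(5,2)·0.757^2·0.243^3 = 0.082226
C(5,3)·0.757^3·0.243^2 = 0.256153
C(5,4)·0.757^4·0.243^1 = 0.398988
C(5,5)·0.757^5·0.243^0 = 0.248588
Sum = 0.9860

0.9860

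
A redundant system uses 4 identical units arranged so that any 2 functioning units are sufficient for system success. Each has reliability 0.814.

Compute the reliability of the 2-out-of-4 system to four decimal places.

R = Σ_{i=2}^{4} C(4,i) p^i (1−p)^{4−i} with p = 0.814
C(4,2)·0.814^2·0.186^2 = 0.137539
C(4,3)·0.814^3·0.186^1 = 0.401279
C(4,4)·0.814^4·0.186^0 = 0.439033
Sum = 0.9779

0.9779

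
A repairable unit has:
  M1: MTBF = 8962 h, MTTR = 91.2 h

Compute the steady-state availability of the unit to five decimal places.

0.98993

A(M1) = MTBF/(MTBF+MTTR) = 8962/(8962+91.2) = 0.98993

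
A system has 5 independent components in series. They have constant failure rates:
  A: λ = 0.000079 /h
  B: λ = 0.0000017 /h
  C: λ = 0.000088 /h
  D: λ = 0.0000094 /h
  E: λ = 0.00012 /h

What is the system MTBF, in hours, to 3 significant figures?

3350

Series of exponential components: λ_sys = Σ λ_i
λ_sys = 0.000079 + 0.0000017 + 0.000088 + 0.0000094 + 0.00012 = 2.9810e-04 /h
MTBF = 1 / λ_sys = 3350 h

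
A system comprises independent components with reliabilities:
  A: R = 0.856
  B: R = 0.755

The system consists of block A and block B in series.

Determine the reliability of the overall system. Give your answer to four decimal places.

0.6463

Series (A and B): 0.856000 × 0.755000 = 0.6463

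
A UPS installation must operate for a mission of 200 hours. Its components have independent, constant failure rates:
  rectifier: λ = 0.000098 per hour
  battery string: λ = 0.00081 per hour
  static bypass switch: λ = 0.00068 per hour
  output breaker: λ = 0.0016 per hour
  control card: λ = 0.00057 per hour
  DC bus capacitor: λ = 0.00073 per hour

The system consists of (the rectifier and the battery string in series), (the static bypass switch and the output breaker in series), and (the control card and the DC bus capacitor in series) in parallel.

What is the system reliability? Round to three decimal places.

R(rectifier) = exp(−0.000098 × 200) = 0.98059
R(battery string) = exp(−0.00081 × 200) = 0.85044
R(static bypass switch) = exp(−0.00068 × 200) = 0.87284
R(output breaker) = exp(−0.0016 × 200) = 0.72615
R(control card) = exp(−0.00057 × 200) = 0.89226
R(DC bus capacitor) = exp(−0.00073 × 200) = 0.86416
Series (rectifier and battery string): 0.98059 × 0.85044 = 0.83393
Series (static bypass switch and output breaker): 0.87284 × 0.72615 = 0.63381
Series (control card and DC bus capacitor): 0.89226 × 0.86416 = 0.77106
Parallel ([0.83393], [0.63381], and [0.77106]): 1 − (1 − 0.83393)(1 − 0.63381)(1 − 0.77106) = 0.986

0.986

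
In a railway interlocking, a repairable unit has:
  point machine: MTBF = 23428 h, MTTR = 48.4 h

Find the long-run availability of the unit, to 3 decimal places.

0.998

A(point machine) = MTBF/(MTBF+MTTR) = 23428/(23428+48.4) = 0.998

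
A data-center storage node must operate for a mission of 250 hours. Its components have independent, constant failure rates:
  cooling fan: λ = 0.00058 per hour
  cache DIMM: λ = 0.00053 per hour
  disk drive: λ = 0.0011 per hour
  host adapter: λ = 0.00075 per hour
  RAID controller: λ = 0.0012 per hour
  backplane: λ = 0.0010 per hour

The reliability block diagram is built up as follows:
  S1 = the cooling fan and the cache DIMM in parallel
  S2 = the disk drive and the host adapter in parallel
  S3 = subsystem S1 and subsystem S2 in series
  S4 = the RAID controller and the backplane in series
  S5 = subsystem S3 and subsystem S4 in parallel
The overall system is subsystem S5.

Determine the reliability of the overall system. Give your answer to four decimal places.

0.9758

R(cooling fan) = exp(−0.00058 × 250) = 0.865022
R(cache DIMM) = exp(−0.00053 × 250) = 0.875903
R(disk drive) = exp(−0.0011 × 250) = 0.759572
R(host adapter) = exp(−0.00075 × 250) = 0.829029
R(RAID controller) = exp(−0.0012 × 250) = 0.740818
R(backplane) = exp(−0.0010 × 250) = 0.778801
Parallel (cooling fan and cache DIMM): 1 − (1 − 0.865022)(1 − 0.875903) = 0.983250
Parallel (disk drive and host adapter): 1 − (1 − 0.759572)(1 − 0.829029) = 0.958894
Series ([0.983250] and [0.958894]): 0.983250 × 0.958894 = 0.942833
Series (RAID controller and backplane): 0.740818 × 0.778801 = 0.576950
Parallel ([0.942833] and [0.576950]): 1 − (1 − 0.942833)(1 − 0.576950) = 0.9758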